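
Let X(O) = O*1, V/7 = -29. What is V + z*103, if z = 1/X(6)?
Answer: -1115/6 ≈ -185.83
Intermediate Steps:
V = -203 (V = 7*(-29) = -203)
X(O) = O
z = ⅙ (z = 1/6 = ⅙ ≈ 0.16667)
V + z*103 = -203 + (⅙)*103 = -203 + 103/6 = -1115/6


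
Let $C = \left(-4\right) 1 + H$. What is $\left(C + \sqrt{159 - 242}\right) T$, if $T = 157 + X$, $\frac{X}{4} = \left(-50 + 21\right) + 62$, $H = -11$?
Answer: $-4335 + 289 i \sqrt{83} \approx -4335.0 + 2632.9 i$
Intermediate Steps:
$X = 132$ ($X = 4 \left(\left(-50 + 21\right) + 62\right) = 4 \left(-29 + 62\right) = 4 \cdot 33 = 132$)
$C = -15$ ($C = \left(-4\right) 1 - 11 = -4 - 11 = -15$)
$T = 289$ ($T = 157 + 132 = 289$)
$\left(C + \sqrt{159 - 242}\right) T = \left(-15 + \sqrt{159 - 242}\right) 289 = \left(-15 + \sqrt{-83}\right) 289 = \left(-15 + i \sqrt{83}\right) 289 = -4335 + 289 i \sqrt{83}$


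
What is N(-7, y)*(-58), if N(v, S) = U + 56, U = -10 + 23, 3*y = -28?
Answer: -4002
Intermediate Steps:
y = -28/3 (y = (⅓)*(-28) = -28/3 ≈ -9.3333)
U = 13
N(v, S) = 69 (N(v, S) = 13 + 56 = 69)
N(-7, y)*(-58) = 69*(-58) = -4002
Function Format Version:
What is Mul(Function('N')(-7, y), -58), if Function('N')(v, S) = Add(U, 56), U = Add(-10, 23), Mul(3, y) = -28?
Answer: -4002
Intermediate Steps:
y = Rational(-28, 3) (y = Mul(Rational(1, 3), -28) = Rational(-28, 3) ≈ -9.3333)
U = 13
Function('N')(v, S) = 69 (Function('N')(v, S) = Add(13, 56) = 69)
Mul(Function('N')(-7, y), -58) = Mul(69, -58) = -4002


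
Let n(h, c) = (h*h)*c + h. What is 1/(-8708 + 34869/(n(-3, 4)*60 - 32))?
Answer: -1948/16928315 ≈ -0.00011507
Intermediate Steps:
n(h, c) = h + c*h² (n(h, c) = h²*c + h = c*h² + h = h + c*h²)
1/(-8708 + 34869/(n(-3, 4)*60 - 32)) = 1/(-8708 + 34869/(-3*(1 + 4*(-3))*60 - 32)) = 1/(-8708 + 34869/(-3*(1 - 12)*60 - 32)) = 1/(-8708 + 34869/(-3*(-11)*60 - 32)) = 1/(-8708 + 34869/(33*60 - 32)) = 1/(-8708 + 34869/(1980 - 32)) = 1/(-8708 + 34869/1948) = 1/(-16928315/1948) = -1948/16928315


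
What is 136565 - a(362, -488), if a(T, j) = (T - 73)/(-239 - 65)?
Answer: 41516049/304 ≈ 1.3657e+5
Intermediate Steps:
a(T, j) = 73/304 - T/304 (a(T, j) = (-73 + T)/(-304) = (-73 + T)*(-1/304) = 73/304 - T/304)
136565 - a(362, -488) = 136565 - (73/304 - 1/304*362) = 136565 - (73/304 - 181/152) = 136565 - 1*(-289/304) = 136565 + 289/304 = 41516049/304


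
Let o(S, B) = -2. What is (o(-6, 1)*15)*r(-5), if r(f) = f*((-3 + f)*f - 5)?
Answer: 5250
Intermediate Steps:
r(f) = f*(-5 + f*(-3 + f)) (r(f) = f*(f*(-3 + f) - 5) = f*(-5 + f*(-3 + f)))
(o(-6, 1)*15)*r(-5) = (-2*15)*(-5*(-5 + (-5)² - 3*(-5))) = -(-150)*(-5 + 25 + 15) = -(-150)*35 = -30*(-175) = 5250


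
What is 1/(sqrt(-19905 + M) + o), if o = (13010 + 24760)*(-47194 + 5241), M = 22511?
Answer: -792282405/1255422818545166747 - sqrt(2606)/2510845637090333494 ≈ -6.3109e-10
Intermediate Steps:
o = -1584564810 (o = 37770*(-41953) = -1584564810)
1/(sqrt(-19905 + M) + o) = 1/(sqrt(-19905 + 22511) - 1584564810) = 1/(sqrt(2606) - 1584564810) = 1/(-1584564810 + sqrt(2606))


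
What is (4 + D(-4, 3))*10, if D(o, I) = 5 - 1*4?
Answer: 50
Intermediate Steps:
D(o, I) = 1 (D(o, I) = 5 - 4 = 1)
(4 + D(-4, 3))*10 = (4 + 1)*10 = 5*10 = 50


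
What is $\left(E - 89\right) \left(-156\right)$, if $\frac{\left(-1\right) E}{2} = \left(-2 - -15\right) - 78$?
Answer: $-6396$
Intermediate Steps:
$E = 130$ ($E = - 2 \left(\left(-2 - -15\right) - 78\right) = - 2 \left(\left(-2 + 15\right) - 78\right) = - 2 \left(13 - 78\right) = \left(-2\right) \left(-65\right) = 130$)
$\left(E - 89\right) \left(-156\right) = \left(130 - 89\right) \left(-156\right) = 41 \left(-156\right) = -6396$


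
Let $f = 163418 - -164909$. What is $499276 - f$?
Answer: $170949$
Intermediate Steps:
$f = 328327$ ($f = 163418 + 164909 = 328327$)
$499276 - f = 499276 - 328327 = 170949$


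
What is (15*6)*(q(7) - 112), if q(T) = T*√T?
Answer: -10080 + 630*√7 ≈ -8413.2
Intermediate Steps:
q(T) = T^(3/2)
(15*6)*(q(7) - 112) = (15*6)*(7^(3/2) - 112) = 90*(7*√7 - 112) = 90*(-112 + 7*√7) = -10080 + 630*√7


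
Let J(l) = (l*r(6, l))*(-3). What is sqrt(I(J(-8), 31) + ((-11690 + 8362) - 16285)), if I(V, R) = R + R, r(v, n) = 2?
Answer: 7*I*sqrt(399) ≈ 139.82*I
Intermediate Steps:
J(l) = -6*l (J(l) = (l*2)*(-3) = (2*l)*(-3) = -6*l)
I(V, R) = 2*R
sqrt(I(J(-8), 31) + ((-11690 + 8362) - 16285)) = sqrt(2*31 + ((-11690 + 8362) - 16285)) = sqrt(62 + (-3328 - 16285)) = sqrt(62 - 19613) = sqrt(-19551) = 7*I*sqrt(399)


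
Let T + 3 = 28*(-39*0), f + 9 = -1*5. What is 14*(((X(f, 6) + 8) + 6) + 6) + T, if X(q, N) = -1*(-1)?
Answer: 291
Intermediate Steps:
f = -14 (f = -9 - 1*5 = -9 - 5 = -14)
X(q, N) = 1
T = -3 (T = -3 + 28*(-39*0) = -3 + 28*0 = -3 + 0 = -3)
14*(((X(f, 6) + 8) + 6) + 6) + T = 14*(((1 + 8) + 6) + 6) - 3 = 14*((9 + 6) + 6) - 3 = 14*(15 + 6) - 3 = 14*21 - 3 = 294 - 3 = 291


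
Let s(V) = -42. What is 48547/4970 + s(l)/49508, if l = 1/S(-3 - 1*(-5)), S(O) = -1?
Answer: 300407017/30756845 ≈ 9.7672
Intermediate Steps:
l = -1 (l = 1/(-1) = -1)
48547/4970 + s(l)/49508 = 48547/4970 - 42/49508 = 48547*(1/4970) - 42*1/49508 = 48547/4970 - 21/24754 = 300407017/30756845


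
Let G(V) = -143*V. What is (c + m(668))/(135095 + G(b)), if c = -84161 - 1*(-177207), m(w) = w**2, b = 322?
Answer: 539270/89049 ≈ 6.0559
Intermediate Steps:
c = 93046 (c = -84161 + 177207 = 93046)
(c + m(668))/(135095 + G(b)) = (93046 + 668**2)/(135095 - 143*322) = (93046 + 446224)/(135095 - 46046) = 539270/89049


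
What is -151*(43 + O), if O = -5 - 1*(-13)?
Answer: -7701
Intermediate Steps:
O = 8 (O = -5 + 13 = 8)
-151*(43 + O) = -151*(43 + 8) = -151*51 = -7701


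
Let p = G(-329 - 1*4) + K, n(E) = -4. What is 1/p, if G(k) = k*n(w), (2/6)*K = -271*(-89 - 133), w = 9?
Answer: 1/181818 ≈ 5.5000e-6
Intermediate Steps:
K = 180486 (K = 3*(-271*(-89 - 133)) = 3*(-271*(-222)) = 3*60162 = 180486)
G(k) = -4*k (G(k) = k*(-4) = -4*k)
p = 181818 (p = -4*(-329 - 1*4) + 180486 = -4*(-329 - 4) + 180486 = -4*(-333) + 180486 = 1332 + 180486 = 181818)
1/p = 1/181818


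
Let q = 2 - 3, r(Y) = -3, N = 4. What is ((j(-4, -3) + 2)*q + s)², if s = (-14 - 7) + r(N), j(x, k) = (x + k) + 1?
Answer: 400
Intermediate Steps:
q = -1
j(x, k) = 1 + k + x (j(x, k) = (k + x) + 1 = 1 + k + x)
s = -24 (s = (-14 - 7) - 3 = -21 - 3 = -24)
((j(-4, -3) + 2)*q + s)² = (((1 - 3 - 4) + 2)*(-1) - 24)² = ((-6 + 2)*(-1) - 24)² = (-4*(-1) - 24)² = (4 - 24)² = (-20)² = 400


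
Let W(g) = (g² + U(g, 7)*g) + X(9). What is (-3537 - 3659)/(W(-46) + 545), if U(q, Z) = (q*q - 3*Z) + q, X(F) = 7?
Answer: 3598/45793 ≈ 0.078571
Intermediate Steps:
U(q, Z) = q + q² - 3*Z (U(q, Z) = (q² - 3*Z) + q = q + q² - 3*Z)
W(g) = 7 + g² + g*(-21 + g + g²) (W(g) = (g² + (g + g² - 3*7)*g) + 7 = (g² + (g + g² - 21)*g) + 7 = (g² + (-21 + g + g²)*g) + 7 = (g² + g*(-21 + g + g²)) + 7 = 7 + g² + g*(-21 + g + g²))
(-3537 - 3659)/(W(-46) + 545) = (-3537 - 3659)/((7 + (-46)² - 46*(-21 - 46 + (-46)²)) + 545) = -7196/((7 + 2116 - 46*(-21 - 46 + 2116)) + 545) = -7196/((7 + 2116 - 46*2049) + 545) = -7196/((7 + 2116 - 94254) + 545) = -7196/(-92131 + 545) = -7196/(-91586) = -7196*(-1/91586) = 3598/45793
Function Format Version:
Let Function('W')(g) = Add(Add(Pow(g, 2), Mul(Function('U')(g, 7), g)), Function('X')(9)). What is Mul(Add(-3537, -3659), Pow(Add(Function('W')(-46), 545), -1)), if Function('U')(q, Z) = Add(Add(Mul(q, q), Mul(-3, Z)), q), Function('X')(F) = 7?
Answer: Rational(3598, 45793) ≈ 0.078571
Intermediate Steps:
Function('U')(q, Z) = Add(q, Pow(q, 2), Mul(-3, Z)) (Function('U')(q, Z) = Add(Add(Pow(q, 2), Mul(-3, Z)), q) = Add(q, Pow(q, 2), Mul(-3, Z)))
Function('W')(g) = Add(7, Pow(g, 2), Mul(g, Add(-21, g, Pow(g, 2)))) (Function('W')(g) = Add(Add(Pow(g, 2), Mul(Add(g, Pow(g, 2), Mul(-3, 7)), g)), 7) = Add(Add(Pow(g, 2), Mul(Add(g, Pow(g, 2), -21), g)), 7) = Add(Add(Pow(g, 2), Mul(Add(-21, g, Pow(g, 2)), g)), 7) = Add(Add(Pow(g, 2), Mul(g, Add(-21, g, Pow(g, 2)))), 7) = Add(7, Pow(g, 2), Mul(g, Add(-21, g, Pow(g, 2)))))
Mul(Add(-3537, -3659), Pow(Add(Function('W')(-46), 545), -1)) = Mul(Add(-3537, -3659), Pow(Add(Add(7, Pow(-46, 2), Mul(-46, Add(-21, -46, Pow(-46, 2)))), 545), -1)) = Mul(-7196, Pow(Add(Add(7, 2116, Mul(-46, Add(-21, -46, 2116))), 545), -1)) = Mul(-7196, Pow(Add(Add(7, 2116, Mul(-46, 2049)), 545), -1)) = Mul(-7196, Pow(Add(Add(7, 2116, -94254), 545), -1)) = Mul(-7196, Pow(Add(-92131, 545), -1)) = Mul(-7196, Pow(-91586, -1)) = Mul(-7196, Rational(-1, 91586)) = Rational(3598, 45793)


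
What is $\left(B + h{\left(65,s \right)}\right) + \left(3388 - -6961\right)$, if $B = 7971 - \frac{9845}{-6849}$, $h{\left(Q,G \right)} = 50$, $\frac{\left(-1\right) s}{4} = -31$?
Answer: $\frac{125825975}{6849} \approx 18371.0$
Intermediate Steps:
$s = 124$ ($s = \left(-4\right) \left(-31\right) = 124$)
$B = \frac{54603224}{6849}$ ($B = 7971 - 9845 \left(- \frac{1}{6849}\right) = 7971 - - \frac{9845}{6849} = 7971 + \frac{9845}{6849} = \frac{54603224}{6849} \approx 7972.4$)
$\left(B + h{\left(65,s \right)}\right) + \left(3388 - -6961\right) = \left(\frac{54603224}{6849} + 50\right) + \left(3388 - -6961\right) = \frac{54945674}{6849} + \left(3388 + 6961\right) = \frac{54945674}{6849} + 10349 = \frac{125825975}{6849}$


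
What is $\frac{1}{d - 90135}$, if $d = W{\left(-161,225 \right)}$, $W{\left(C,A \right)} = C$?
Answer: $- \frac{1}{90296} \approx -1.1075 \cdot 10^{-5}$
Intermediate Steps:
$d = -161$
$\frac{1}{d - 90135} = \frac{1}{-161 - 90135} = \frac{1}{-90296} = - \frac{1}{90296}$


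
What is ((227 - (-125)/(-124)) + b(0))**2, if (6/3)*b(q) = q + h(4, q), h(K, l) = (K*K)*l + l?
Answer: 785288529/15376 ≈ 51072.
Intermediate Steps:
h(K, l) = l + l*K**2 (h(K, l) = K**2*l + l = l*K**2 + l = l + l*K**2)
b(q) = 9*q (b(q) = (q + q*(1 + 4**2))/2 = (q + q*(1 + 16))/2 = (q + q*17)/2 = (q + 17*q)/2 = (18*q)/2 = 9*q)
((227 - (-125)/(-124)) + b(0))**2 = ((227 - (-125)/(-124)) + 9*0)**2 = ((227 - (-125)*(-1)/124) + 0)**2 = ((227 - 1*125/124) + 0)**2 = ((227 - 125/124) + 0)**2 = (28023/124 + 0)**2 = (28023/124)**2 = 785288529/15376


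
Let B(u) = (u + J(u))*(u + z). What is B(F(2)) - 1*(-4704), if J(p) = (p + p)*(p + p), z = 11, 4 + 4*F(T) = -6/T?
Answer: 38409/8 ≈ 4801.1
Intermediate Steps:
F(T) = -1 - 3/(2*T) (F(T) = -1 + (-6/T)/4 = -1 - 3/(2*T))
J(p) = 4*p**2 (J(p) = (2*p)*(2*p) = 4*p**2)
B(u) = (11 + u)*(u + 4*u**2) (B(u) = (u + 4*u**2)*(u + 11) = (u + 4*u**2)*(11 + u) = (11 + u)*(u + 4*u**2))
B(F(2)) - 1*(-4704) = ((-3/2 - 1*2)/2)*(11 + 4*((-3/2 - 1*2)/2)**2 + 45*((-3/2 - 1*2)/2)) - 1*(-4704) = ((-3/2 - 2)/2)*(11 + 4*((-3/2 - 2)/2)**2 + 45*((-3/2 - 2)/2)) + 4704 = ((1/2)*(-7/2))*(11 + 4*((1/2)*(-7/2))**2 + 45*((1/2)*(-7/2))) + 4704 = -7*(11 + 4*(-7/4)**2 + 45*(-7/4))/4 + 4704 = -7*(11 + 4*(49/16) - 315/4)/4 + 4704 = -7*(11 + 49/4 - 315/4)/4 + 4704 = -7/4*(-111/2) + 4704 = 777/8 + 4704 = 38409/8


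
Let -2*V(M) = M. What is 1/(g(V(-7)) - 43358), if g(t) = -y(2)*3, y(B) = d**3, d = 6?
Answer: -1/44006 ≈ -2.2724e-5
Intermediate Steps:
V(M) = -M/2
y(B) = 216 (y(B) = 6**3 = 216)
g(t) = -648 (g(t) = -1*216*3 = -216*3 = -648)
1/(g(V(-7)) - 43358) = 1/(-648 - 43358) = 1/(-44006) = -1/44006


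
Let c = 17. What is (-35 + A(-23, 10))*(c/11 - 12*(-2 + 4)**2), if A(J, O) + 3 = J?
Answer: 31171/11 ≈ 2833.7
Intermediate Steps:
A(J, O) = -3 + J
(-35 + A(-23, 10))*(c/11 - 12*(-2 + 4)**2) = (-35 + (-3 - 23))*(17/11 - 12*(-2 + 4)**2) = (-35 - 26)*(17*(1/11) - 12*2**2) = -61*(17/11 - 12*4) = -61*(17/11 - 48) = -61*(-511/11) = 31171/11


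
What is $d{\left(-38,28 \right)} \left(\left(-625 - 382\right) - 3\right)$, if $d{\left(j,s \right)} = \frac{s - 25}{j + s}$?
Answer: $303$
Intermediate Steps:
$d{\left(j,s \right)} = \frac{-25 + s}{j + s}$
$d{\left(-38,28 \right)} \left(\left(-625 - 382\right) - 3\right) = \frac{-25 + 28}{-38 + 28} \left(\left(-625 - 382\right) - 3\right) = \frac{1}{-10} \cdot 3 \left(\left(-625 - 382\right) - 3\right) = \left(- \frac{1}{10}\right) 3 \left(-1007 - 3\right) = \left(- \frac{3}{10}\right) \left(-1010\right) = 303$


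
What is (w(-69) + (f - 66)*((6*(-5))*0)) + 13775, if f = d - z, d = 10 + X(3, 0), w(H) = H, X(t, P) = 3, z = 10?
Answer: 13706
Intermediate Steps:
d = 13 (d = 10 + 3 = 13)
f = 3 (f = 13 - 1*10 = 13 - 10 = 3)
(w(-69) + (f - 66)*((6*(-5))*0)) + 13775 = (-69 + (3 - 66)*((6*(-5))*0)) + 13775 = (-69 - (-1890)*0) + 13775 = (-69 - 63*0) + 13775 = (-69 + 0) + 13775 = -69 + 13775 = 13706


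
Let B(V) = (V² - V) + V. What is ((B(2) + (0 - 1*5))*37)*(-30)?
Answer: 1110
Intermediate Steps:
B(V) = V²
((B(2) + (0 - 1*5))*37)*(-30) = ((2² + (0 - 1*5))*37)*(-30) = ((4 + (0 - 5))*37)*(-30) = ((4 - 5)*37)*(-30) = -1*37*(-30) = -37*(-30) = 1110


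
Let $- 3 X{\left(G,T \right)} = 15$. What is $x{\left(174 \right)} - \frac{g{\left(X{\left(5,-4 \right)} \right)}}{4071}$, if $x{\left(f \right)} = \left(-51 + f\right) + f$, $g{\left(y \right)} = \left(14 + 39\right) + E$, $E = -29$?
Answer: $\frac{403021}{1357} \approx 296.99$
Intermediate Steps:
$X{\left(G,T \right)} = -5$ ($X{\left(G,T \right)} = \left(- \frac{1}{3}\right) 15 = -5$)
$g{\left(y \right)} = 24$ ($g{\left(y \right)} = \left(14 + 39\right) - 29 = 53 - 29 = 24$)
$x{\left(f \right)} = -51 + 2 f$
$x{\left(174 \right)} - \frac{g{\left(X{\left(5,-4 \right)} \right)}}{4071} = \left(-51 + 2 \cdot 174\right) - \frac{24}{4071} = \left(-51 + 348\right) - 24 \cdot \frac{1}{4071} = 297 - \frac{8}{1357} = \frac{403021}{1357}$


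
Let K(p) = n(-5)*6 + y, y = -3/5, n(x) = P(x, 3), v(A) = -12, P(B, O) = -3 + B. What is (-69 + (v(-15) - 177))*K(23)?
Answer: 62694/5 ≈ 12539.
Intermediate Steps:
n(x) = -3 + x
y = -⅗ (y = -3*⅕ = -⅗ ≈ -0.60000)
K(p) = -243/5 (K(p) = (-3 - 5)*6 - ⅗ = -8*6 - ⅗ = -48 - ⅗ = -243/5)
(-69 + (v(-15) - 177))*K(23) = (-69 + (-12 - 177))*(-243/5) = (-69 - 189)*(-243/5) = -258*(-243/5) = 62694/5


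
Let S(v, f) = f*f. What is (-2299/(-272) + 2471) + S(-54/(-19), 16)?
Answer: 744043/272 ≈ 2735.5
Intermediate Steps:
S(v, f) = f²
(-2299/(-272) + 2471) + S(-54/(-19), 16) = (-2299/(-272) + 2471) + 16² = (-2299*(-1/272) + 2471) + 256 = (2299/272 + 2471) + 256 = 674411/272 + 256 = 744043/272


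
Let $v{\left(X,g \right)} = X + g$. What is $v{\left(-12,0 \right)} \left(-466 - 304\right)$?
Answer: $9240$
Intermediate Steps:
$v{\left(-12,0 \right)} \left(-466 - 304\right) = \left(-12 + 0\right) \left(-466 - 304\right) = \left(-12\right) \left(-770\right) = 9240$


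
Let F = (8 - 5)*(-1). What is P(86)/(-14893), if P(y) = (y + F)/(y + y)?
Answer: -83/2561596 ≈ -3.2402e-5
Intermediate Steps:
F = -3 (F = 3*(-1) = -3)
P(y) = (-3 + y)/(2*y) (P(y) = (y - 3)/(y + y) = (-3 + y)/((2*y)) = (-3 + y)*(1/(2*y)) = (-3 + y)/(2*y))
P(86)/(-14893) = ((½)*(-3 + 86)/86)/(-14893) = ((½)*(1/86)*83)*(-1/14893) = (83/172)*(-1/14893) = -83/2561596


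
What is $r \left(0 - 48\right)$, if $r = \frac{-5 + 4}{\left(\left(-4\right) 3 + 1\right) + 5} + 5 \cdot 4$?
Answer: $-968$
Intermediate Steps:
$r = \frac{121}{6}$ ($r = - \frac{1}{\left(-12 + 1\right) + 5} + 20 = - \frac{1}{-11 + 5} + 20 = - \frac{1}{-6} + 20 = \left(-1\right) \left(- \frac{1}{6}\right) + 20 = \frac{1}{6} + 20 = \frac{121}{6} \approx 20.167$)
$r \left(0 - 48\right) = \frac{121 \left(0 - 48\right)}{6} = \frac{121}{6} \left(-48\right) = -968$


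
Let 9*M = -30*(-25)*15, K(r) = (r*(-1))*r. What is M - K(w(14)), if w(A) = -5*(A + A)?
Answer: 20850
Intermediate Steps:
w(A) = -10*A
K(r) = -r² (K(r) = (-r)*r = -r²)
M = 1250 (M = (-30*(-25)*15)/9 = (750*15)/9 = (⅑)*11250 = 1250)
M - K(w(14)) = 1250 - (-1)*(-10*14)² = 1250 - (-1)*(-140)² = 1250 - (-1)*19600 = 1250 - 1*(-19600) = 1250 + 19600 = 20850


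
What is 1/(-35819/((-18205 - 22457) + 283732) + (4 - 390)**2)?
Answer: 243070/36216421901 ≈ 6.7116e-6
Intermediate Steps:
1/(-35819/((-18205 - 22457) + 283732) + (4 - 390)**2) = 1/(-35819/(-40662 + 283732) + (-386)**2) = 1/(-35819/243070 + 148996) = 1/(36216421901/243070) = 243070/36216421901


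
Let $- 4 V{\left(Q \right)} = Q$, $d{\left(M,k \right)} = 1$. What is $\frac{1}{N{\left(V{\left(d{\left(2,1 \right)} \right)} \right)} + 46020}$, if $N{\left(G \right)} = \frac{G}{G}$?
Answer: $\frac{1}{46021} \approx 2.1729 \cdot 10^{-5}$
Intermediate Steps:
$V{\left(Q \right)} = - \frac{Q}{4}$
$N{\left(G \right)} = 1$
$\frac{1}{N{\left(V{\left(d{\left(2,1 \right)} \right)} \right)} + 46020} = \frac{1}{1 + 46020} = \frac{1}{46021}$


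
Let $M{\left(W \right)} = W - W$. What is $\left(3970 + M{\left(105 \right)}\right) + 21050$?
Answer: $25020$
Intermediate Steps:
$M{\left(W \right)} = 0$
$\left(3970 + M{\left(105 \right)}\right) + 21050 = \left(3970 + 0\right) + 21050 = 3970 + 21050 = 25020$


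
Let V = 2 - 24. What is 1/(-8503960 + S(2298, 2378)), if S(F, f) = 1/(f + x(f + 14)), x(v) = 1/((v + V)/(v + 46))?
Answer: -2819149/23973930328855 ≈ -1.1759e-7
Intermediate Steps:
V = -22
x(v) = (46 + v)/(-22 + v) (x(v) = 1/((v - 22)/(v + 46)) = 1/((-22 + v)/(46 + v)) = (46 + v)/(-22 + v))
S(F, f) = 1/(f + (60 + f)/(-8 + f)) (S(F, f) = 1/(f + (46 + (f + 14))/(-22 + (f + 14))) = 1/(f + (46 + (14 + f))/(-22 + (14 + f))) = 1/(f + (60 + f)/(-8 + f)))
1/(-8503960 + S(2298, 2378)) = 1/(-8503960 + (-8 + 2378)/(60 + 2378 + 2378*(-8 + 2378))) = 1/(-8503960 + 2370/(60 + 2378 + 2378*2370)) = 1/(-8503960 + 2370/(60 + 2378 + 5635860)) = 1/(-8503960 + 2370/5638298) = 1/(-8503960 + (1/5638298)*2370) = 1/(-8503960 + 1185/2819149) = 1/(-23973930328855/2819149) = -2819149/23973930328855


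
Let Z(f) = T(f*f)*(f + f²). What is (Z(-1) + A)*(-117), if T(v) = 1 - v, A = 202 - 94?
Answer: -12636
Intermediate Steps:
A = 108
Z(f) = (1 - f²)*(f + f²) (Z(f) = (1 - f*f)*(f + f²) = (1 - f²)*(f + f²))
(Z(-1) + A)*(-117) = (-1*(-1)*(1 - 1)*(-1 + (-1)²) + 108)*(-117) = (-1*(-1)*0*(-1 + 1) + 108)*(-117) = (-1*(-1)*0*0 + 108)*(-117) = (0 + 108)*(-117) = 108*(-117) = -12636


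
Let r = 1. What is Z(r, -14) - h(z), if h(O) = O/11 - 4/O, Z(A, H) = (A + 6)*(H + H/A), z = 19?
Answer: -41281/209 ≈ -197.52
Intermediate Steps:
Z(A, H) = (6 + A)*(H + H/A)
h(O) = -4/O + O/11 (h(O) = O*(1/11) - 4/O = O/11 - 4/O = -4/O + O/11)
Z(r, -14) - h(z) = -14*(6 + 1*(7 + 1))/1 - (-4/19 + (1/11)*19) = -14*1*(6 + 1*8) - (-4*1/19 + 19/11) = -14*1*(6 + 8) - (-4/19 + 19/11) = -14*1*14 - 1*317/209 = -196 - 317/209 = -41281/209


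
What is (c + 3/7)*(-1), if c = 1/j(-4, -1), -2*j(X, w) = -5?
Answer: -29/35 ≈ -0.82857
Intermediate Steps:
j(X, w) = 5/2 (j(X, w) = -1/2*(-5) = 5/2)
c = 2/5 (c = 1/(5/2) = 2/5 ≈ 0.40000)
(c + 3/7)*(-1) = (2/5 + 3/7)*(-1) = (29/35)*(-1) = -29/35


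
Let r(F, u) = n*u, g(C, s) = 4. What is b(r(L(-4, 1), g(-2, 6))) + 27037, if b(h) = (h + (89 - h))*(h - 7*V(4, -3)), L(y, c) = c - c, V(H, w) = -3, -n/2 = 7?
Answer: 23922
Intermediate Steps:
n = -14 (n = -2*7 = -14)
L(y, c) = 0
r(F, u) = -14*u
b(h) = 1869 + 89*h (b(h) = (h + (89 - h))*(h - 7*(-3)) = 89*(h + 21) = 89*(21 + h) = 1869 + 89*h)
b(r(L(-4, 1), g(-2, 6))) + 27037 = (1869 + 89*(-14*4)) + 27037 = (1869 + 89*(-56)) + 27037 = (1869 - 4984) + 27037 = -3115 + 27037 = 23922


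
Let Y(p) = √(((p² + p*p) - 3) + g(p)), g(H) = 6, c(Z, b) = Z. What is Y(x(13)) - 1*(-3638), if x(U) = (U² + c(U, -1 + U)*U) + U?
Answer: 3638 + √246405 ≈ 4134.4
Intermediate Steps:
x(U) = U + 2*U² (x(U) = (U² + U*U) + U = (U² + U²) + U = 2*U² + U = U + 2*U²)
Y(p) = √(3 + 2*p²) (Y(p) = √(((p² + p*p) - 3) + 6) = √(((p² + p²) - 3) + 6) = √((2*p² - 3) + 6) = √((-3 + 2*p²) + 6) = √(3 + 2*p²))
Y(x(13)) - 1*(-3638) = √(3 + 2*(13*(1 + 2*13))²) - 1*(-3638) = √(3 + 2*(13*(1 + 26))²) + 3638 = √(3 + 2*(13*27)²) + 3638 = √(3 + 2*351²) + 3638 = √(3 + 2*123201) + 3638 = √(3 + 246402) + 3638 = √246405 + 3638 = 3638 + √246405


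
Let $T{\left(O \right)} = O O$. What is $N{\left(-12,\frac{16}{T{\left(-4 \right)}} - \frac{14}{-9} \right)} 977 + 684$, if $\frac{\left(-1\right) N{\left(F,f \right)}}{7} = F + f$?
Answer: $\frac{587471}{9} \approx 65275.0$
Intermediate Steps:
$T{\left(O \right)} = O^{2}$
$N{\left(F,f \right)} = - 7 F - 7 f$ ($N{\left(F,f \right)} = - 7 \left(F + f\right) = - 7 F - 7 f$)
$N{\left(-12,\frac{16}{T{\left(-4 \right)}} - \frac{14}{-9} \right)} 977 + 684 = \left(\left(-7\right) \left(-12\right) - 7 \left(\frac{16}{\left(-4\right)^{2}} - \frac{14}{-9}\right)\right) 977 + 684 = \left(84 - 7 \left(\frac{16}{16} - - \frac{14}{9}\right)\right) 977 + 684 = \left(84 - 7 \left(16 \cdot \frac{1}{16} + \frac{14}{9}\right)\right) 977 + 684 = \left(84 - 7 \left(1 + \frac{14}{9}\right)\right) 977 + 684 = \left(84 - \frac{161}{9}\right) 977 + 684 = \frac{595}{9} \cdot 977 + 684 = \frac{581315}{9} + 684 = \frac{587471}{9}$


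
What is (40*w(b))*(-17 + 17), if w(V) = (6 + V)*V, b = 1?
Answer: 0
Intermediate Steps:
w(V) = V*(6 + V)
(40*w(b))*(-17 + 17) = (40*(1*(6 + 1)))*(-17 + 17) = (40*(1*7))*0 = (40*7)*0 = 280*0 = 0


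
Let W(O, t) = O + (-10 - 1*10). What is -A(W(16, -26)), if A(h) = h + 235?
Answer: -231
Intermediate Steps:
W(O, t) = -20 + O (W(O, t) = O + (-10 - 10) = O - 20 = -20 + O)
A(h) = 235 + h
-A(W(16, -26)) = -(235 + (-20 + 16)) = -(235 - 4) = -1*231 = -231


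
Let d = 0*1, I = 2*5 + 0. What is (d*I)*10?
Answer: 0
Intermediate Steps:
I = 10 (I = 10 + 0 = 10)
d = 0
(d*I)*10 = (0*10)*10 = 0*10 = 0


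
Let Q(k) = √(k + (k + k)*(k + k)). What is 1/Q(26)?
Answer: √2730/2730 ≈ 0.019139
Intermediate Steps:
Q(k) = √(k + 4*k²) (Q(k) = √(k + (2*k)*(2*k)) = √(k + 4*k²))
1/Q(26) = 1/(√(26*(1 + 4*26))) = 1/(√(26*(1 + 104))) = 1/(√(26*105)) = 1/(√2730) = √2730/2730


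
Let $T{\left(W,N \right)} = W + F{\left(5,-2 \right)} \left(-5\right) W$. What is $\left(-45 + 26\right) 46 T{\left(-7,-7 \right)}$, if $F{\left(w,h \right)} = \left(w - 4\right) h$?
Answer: $67298$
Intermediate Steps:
$F{\left(w,h \right)} = h \left(-4 + w\right)$ ($F{\left(w,h \right)} = \left(-4 + w\right) h = h \left(-4 + w\right)$)
$T{\left(W,N \right)} = 11 W$ ($T{\left(W,N \right)} = W + - 2 \left(-4 + 5\right) \left(-5\right) W = W + \left(-2\right) 1 \left(-5\right) W = W + \left(-2\right) \left(-5\right) W = W + 10 W = 11 W$)
$\left(-45 + 26\right) 46 T{\left(-7,-7 \right)} = \left(-45 + 26\right) 46 \cdot 11 \left(-7\right) = \left(-19\right) 46 \left(-77\right) = \left(-874\right) \left(-77\right) = 67298$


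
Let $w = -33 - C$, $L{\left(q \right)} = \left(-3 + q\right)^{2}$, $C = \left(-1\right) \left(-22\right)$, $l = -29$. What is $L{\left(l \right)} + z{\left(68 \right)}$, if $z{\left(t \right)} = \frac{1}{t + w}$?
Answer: $\frac{13313}{13} \approx 1024.1$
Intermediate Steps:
$C = 22$
$w = -55$ ($w = -33 - 22 = -55$)
$z{\left(t \right)} = \frac{1}{-55 + t}$ ($z{\left(t \right)} = \frac{1}{t - 55} = \frac{1}{-55 + t}$)
$L{\left(l \right)} + z{\left(68 \right)} = \left(-3 - 29\right)^{2} + \frac{1}{-55 + 68} = \left(-32\right)^{2} + \frac{1}{13} = 1024 + \frac{1}{13} = \frac{13313}{13}$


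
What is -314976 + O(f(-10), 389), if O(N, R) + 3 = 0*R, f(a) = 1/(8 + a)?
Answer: -314979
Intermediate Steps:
O(N, R) = -3 (O(N, R) = -3 + 0*R = -3 + 0 = -3)
-314976 + O(f(-10), 389) = -314976 - 3 = -314979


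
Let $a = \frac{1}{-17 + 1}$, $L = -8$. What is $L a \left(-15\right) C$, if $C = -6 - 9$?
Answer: $\frac{225}{2} \approx 112.5$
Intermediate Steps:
$C = -15$ ($C = -6 - 9 = -15$)
$a = - \frac{1}{16}$ ($a = \frac{1}{-16} = - \frac{1}{16} \approx -0.0625$)
$L a \left(-15\right) C = - 8 \left(- \frac{1}{16}\right) \left(-15\right) \left(-15\right) = - 8 \cdot \frac{15}{16} \left(-15\right) = \left(-8\right) \left(- \frac{225}{16}\right) = \frac{225}{2}$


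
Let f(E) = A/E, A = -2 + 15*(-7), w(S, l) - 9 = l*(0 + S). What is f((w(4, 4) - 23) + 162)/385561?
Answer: -107/63232004 ≈ -1.6922e-6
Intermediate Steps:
w(S, l) = 9 + S*l (w(S, l) = 9 + l*(0 + S) = 9 + l*S = 9 + S*l)
A = -107 (A = -2 - 105 = -107)
f(E) = -107/E
f((w(4, 4) - 23) + 162)/385561 = -107/(((9 + 4*4) - 23) + 162)/385561 = -107/(((9 + 16) - 23) + 162)*(1/385561) = -107/((25 - 23) + 162)*(1/385561) = -107/(2 + 162)*(1/385561) = -107/164*(1/385561) = -107*1/164*(1/385561) = -107/164*1/385561 = -107/63232004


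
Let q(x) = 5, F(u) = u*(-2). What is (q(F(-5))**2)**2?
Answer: 625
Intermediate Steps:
F(u) = -2*u
(q(F(-5))**2)**2 = (5**2)**2 = 25**2 = 625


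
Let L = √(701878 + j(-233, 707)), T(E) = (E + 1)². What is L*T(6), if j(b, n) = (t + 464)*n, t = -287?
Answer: 49*√827017 ≈ 44561.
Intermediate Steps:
j(b, n) = 177*n (j(b, n) = (-287 + 464)*n = 177*n)
T(E) = (1 + E)²
L = √827017 (L = √(701878 + 177*707) = √(701878 + 125139) = √827017 ≈ 909.40)
L*T(6) = √827017*(1 + 6)² = √827017*7² = √827017*49 = 49*√827017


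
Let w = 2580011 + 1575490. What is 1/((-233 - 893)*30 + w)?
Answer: 1/4121721 ≈ 2.4262e-7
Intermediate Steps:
w = 4155501
1/((-233 - 893)*30 + w) = 1/((-233 - 893)*30 + 4155501) = 1/(-1126*30 + 4155501) = 1/(-33780 + 4155501) = 1/4121721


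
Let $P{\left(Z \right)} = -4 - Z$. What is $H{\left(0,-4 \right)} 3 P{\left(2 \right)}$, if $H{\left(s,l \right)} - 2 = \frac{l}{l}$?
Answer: $-54$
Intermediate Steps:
$H{\left(s,l \right)} = 3$ ($H{\left(s,l \right)} = 2 + \frac{l}{l} = 2 + 1 = 3$)
$H{\left(0,-4 \right)} 3 P{\left(2 \right)} = 3 \cdot 3 \left(-4 - 2\right) = 9 \left(-4 - 2\right) = 9 \left(-6\right) = -54$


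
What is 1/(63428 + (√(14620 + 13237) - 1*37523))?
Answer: 25905/671041168 - √27857/671041168 ≈ 3.8355e-5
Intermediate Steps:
1/(63428 + (√(14620 + 13237) - 1*37523)) = 1/(63428 + (√27857 - 37523)) = 1/(63428 + (-37523 + √27857)) = 1/(25905 + √27857)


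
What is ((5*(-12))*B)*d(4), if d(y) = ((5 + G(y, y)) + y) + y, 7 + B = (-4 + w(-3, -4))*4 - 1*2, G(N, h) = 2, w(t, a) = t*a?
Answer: -20700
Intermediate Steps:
w(t, a) = a*t
B = 23 (B = -7 + ((-4 - 4*(-3))*4 - 1*2) = -7 + ((-4 + 12)*4 - 2) = -7 + (8*4 - 2) = -7 + (32 - 2) = -7 + 30 = 23)
d(y) = 7 + 2*y (d(y) = ((5 + 2) + y) + y = (7 + y) + y = 7 + 2*y)
((5*(-12))*B)*d(4) = ((5*(-12))*23)*(7 + 2*4) = (-60*23)*(7 + 8) = -1380*15 = -20700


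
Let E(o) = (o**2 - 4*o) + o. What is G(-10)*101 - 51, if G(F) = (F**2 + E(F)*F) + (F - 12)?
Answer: -123473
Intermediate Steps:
E(o) = o**2 - 3*o
G(F) = -12 + F + F**2 + F**2*(-3 + F) (G(F) = (F**2 + (F*(-3 + F))*F) + (F - 12) = (F**2 + F**2*(-3 + F)) + (-12 + F) = -12 + F + F**2 + F**2*(-3 + F))
G(-10)*101 - 51 = (-12 - 10 + (-10)**3 - 2*(-10)**2)*101 - 51 = (-12 - 10 - 1000 - 2*100)*101 - 51 = (-12 - 10 - 1000 - 200)*101 - 51 = -1222*101 - 51 = -123422 - 51 = -123473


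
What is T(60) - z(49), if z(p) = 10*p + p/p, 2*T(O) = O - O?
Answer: -491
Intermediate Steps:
T(O) = 0 (T(O) = (O - O)/2 = (½)*0 = 0)
z(p) = 1 + 10*p (z(p) = 10*p + 1 = 1 + 10*p)
T(60) - z(49) = 0 - (1 + 10*49) = 0 - (1 + 490) = 0 - 1*491 = 0 - 491 = -491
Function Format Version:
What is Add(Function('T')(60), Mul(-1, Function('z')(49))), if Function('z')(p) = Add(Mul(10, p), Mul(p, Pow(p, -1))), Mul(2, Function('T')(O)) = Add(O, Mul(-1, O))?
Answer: -491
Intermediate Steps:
Function('T')(O) = 0 (Function('T')(O) = Mul(Rational(1, 2), Add(O, Mul(-1, O))) = Mul(Rational(1, 2), 0) = 0)
Function('z')(p) = Add(1, Mul(10, p)) (Function('z')(p) = Add(Mul(10, p), 1) = Add(1, Mul(10, p)))
Add(Function('T')(60), Mul(-1, Function('z')(49))) = Add(0, Mul(-1, Add(1, Mul(10, 49)))) = Add(0, Mul(-1, Add(1, 490))) = Add(0, Mul(-1, 491)) = Add(0, -491) = -491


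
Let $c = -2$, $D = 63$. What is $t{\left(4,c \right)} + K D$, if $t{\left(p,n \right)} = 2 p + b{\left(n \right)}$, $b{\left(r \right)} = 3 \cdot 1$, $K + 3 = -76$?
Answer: $-4966$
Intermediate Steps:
$K = -79$ ($K = -3 - 76 = -79$)
$b{\left(r \right)} = 3$
$t{\left(p,n \right)} = 3 + 2 p$ ($t{\left(p,n \right)} = 2 p + 3 = 3 + 2 p$)
$t{\left(4,c \right)} + K D = \left(3 + 2 \cdot 4\right) - 4977 = \left(3 + 8\right) - 4977 = 11 - 4977 = -4966$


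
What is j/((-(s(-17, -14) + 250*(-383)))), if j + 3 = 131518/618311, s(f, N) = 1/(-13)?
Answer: -22404395/769643235561 ≈ -2.9110e-5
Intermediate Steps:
s(f, N) = -1/13
j = -1723415/618311 (j = -3 + 131518/618311 = -1723415/618311 ≈ -2.7873)
j/((-(s(-17, -14) + 250*(-383)))) = -1723415*(-1/(-1/13 + 250*(-383)))/618311 = -1723415*(-1/(-1/13 - 95750))/618311 = -1723415/(618311*((-1*(-1244751/13)))) = -1723415/(618311*1244751/13) = -1723415/618311*13/1244751 = -22404395/769643235561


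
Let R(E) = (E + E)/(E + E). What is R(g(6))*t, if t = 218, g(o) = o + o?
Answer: 218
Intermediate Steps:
g(o) = 2*o
R(E) = 1 (R(E) = (2*E)/((2*E)) = (2*E)*(1/(2*E)) = 1)
R(g(6))*t = 1*218 = 218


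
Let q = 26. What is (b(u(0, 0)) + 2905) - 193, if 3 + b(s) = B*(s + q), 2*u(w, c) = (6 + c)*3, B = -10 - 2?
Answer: 2289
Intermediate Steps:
B = -12
u(w, c) = 9 + 3*c/2 (u(w, c) = ((6 + c)*3)/2 = (18 + 3*c)/2 = 9 + 3*c/2)
b(s) = -315 - 12*s (b(s) = -3 - 12*(s + 26) = -3 - 12*(26 + s) = -3 + (-312 - 12*s) = -315 - 12*s)
(b(u(0, 0)) + 2905) - 193 = ((-315 - 12*(9 + (3/2)*0)) + 2905) - 193 = ((-315 - 12*(9 + 0)) + 2905) - 193 = ((-315 - 12*9) + 2905) - 193 = ((-315 - 108) + 2905) - 193 = (-423 + 2905) - 193 = 2482 - 193 = 2289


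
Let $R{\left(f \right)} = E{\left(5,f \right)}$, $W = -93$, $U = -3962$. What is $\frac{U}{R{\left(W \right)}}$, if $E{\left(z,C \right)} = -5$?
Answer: $\frac{3962}{5} \approx 792.4$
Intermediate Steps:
$R{\left(f \right)} = -5$
$\frac{U}{R{\left(W \right)}} = - \frac{3962}{-5} = \left(-3962\right) \left(- \frac{1}{5}\right) = \frac{3962}{5}$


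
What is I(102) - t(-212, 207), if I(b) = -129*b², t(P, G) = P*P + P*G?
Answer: -1343176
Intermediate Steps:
t(P, G) = P² + G*P
I(102) - t(-212, 207) = -129*102² - (-212)*(207 - 212) = -129*10404 - (-212)*(-5) = -1342116 - 1*1060 = -1342116 - 1060 = -1343176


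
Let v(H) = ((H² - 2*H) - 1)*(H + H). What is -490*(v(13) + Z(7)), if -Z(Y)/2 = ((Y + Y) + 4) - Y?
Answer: -1798300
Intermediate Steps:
v(H) = 2*H*(-1 + H² - 2*H) (v(H) = (-1 + H² - 2*H)*(2*H) = 2*H*(-1 + H² - 2*H))
Z(Y) = -8 - 2*Y (Z(Y) = -2*(((Y + Y) + 4) - Y) = -2*((2*Y + 4) - Y) = -2*((4 + 2*Y) - Y) = -2*(4 + Y) = -8 - 2*Y)
-490*(v(13) + Z(7)) = -490*(2*13*(-1 + 13² - 2*13) + (-8 - 2*7)) = -490*(2*13*(-1 + 169 - 26) + (-8 - 14)) = -490*(2*13*142 - 22) = -490*(3692 - 22) = -490*3670 = -1798300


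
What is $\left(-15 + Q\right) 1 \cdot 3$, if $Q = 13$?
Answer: $-6$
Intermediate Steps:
$\left(-15 + Q\right) 1 \cdot 3 = \left(-15 + 13\right) 1 \cdot 3 = \left(-2\right) 3 = -6$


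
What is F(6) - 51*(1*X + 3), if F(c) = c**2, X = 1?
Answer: -168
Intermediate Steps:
F(6) - 51*(1*X + 3) = 6**2 - 51*(1*1 + 3) = 36 - 51*(1 + 3) = 36 - 51*4 = 36 - 204 = -168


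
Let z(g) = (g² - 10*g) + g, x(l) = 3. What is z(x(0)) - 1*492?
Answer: -510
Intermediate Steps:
z(g) = g² - 9*g
z(x(0)) - 1*492 = 3*(-9 + 3) - 1*492 = 3*(-6) - 492 = -18 - 492 = -510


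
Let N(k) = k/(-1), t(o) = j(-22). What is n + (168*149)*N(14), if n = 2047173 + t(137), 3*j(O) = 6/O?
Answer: 18663974/11 ≈ 1.6967e+6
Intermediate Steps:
j(O) = 2/O (j(O) = (6/O)/3 = 2/O)
t(o) = -1/11 (t(o) = 2/(-22) = 2*(-1/22) = -1/11)
N(k) = -k (N(k) = k*(-1) = -k)
n = 22518902/11 (n = 2047173 - 1/11 = 22518902/11 ≈ 2.0472e+6)
n + (168*149)*N(14) = 22518902/11 + (168*149)*(-1*14) = 22518902/11 + 25032*(-14) = 22518902/11 - 350448 = 18663974/11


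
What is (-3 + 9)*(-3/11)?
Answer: -18/11 ≈ -1.6364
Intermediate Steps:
(-3 + 9)*(-3/11) = 6*(-3*1/11) = 6*(-3/11) = -18/11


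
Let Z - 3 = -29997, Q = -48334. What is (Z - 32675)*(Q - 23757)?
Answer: 4517870879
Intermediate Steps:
Z = -29994 (Z = 3 - 29997 = -29994)
(Z - 32675)*(Q - 23757) = (-29994 - 32675)*(-48334 - 23757) = -62669*(-72091) = 4517870879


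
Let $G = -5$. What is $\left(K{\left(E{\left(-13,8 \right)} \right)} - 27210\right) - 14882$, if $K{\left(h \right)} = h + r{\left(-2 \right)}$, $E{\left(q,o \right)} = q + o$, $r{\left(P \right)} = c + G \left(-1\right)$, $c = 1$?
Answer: $-42091$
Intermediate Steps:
$r{\left(P \right)} = 6$ ($r{\left(P \right)} = 1 - -5 = 1 + 5 = 6$)
$E{\left(q,o \right)} = o + q$
$K{\left(h \right)} = 6 + h$ ($K{\left(h \right)} = h + 6 = 6 + h$)
$\left(K{\left(E{\left(-13,8 \right)} \right)} - 27210\right) - 14882 = \left(\left(6 + \left(8 - 13\right)\right) - 27210\right) - 14882 = \left(\left(6 - 5\right) - 27210\right) - 14882 = \left(1 - 27210\right) - 14882 = -27209 - 14882 = -42091$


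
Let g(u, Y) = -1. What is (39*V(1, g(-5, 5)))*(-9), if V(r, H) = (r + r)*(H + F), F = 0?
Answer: 702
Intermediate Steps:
V(r, H) = 2*H*r (V(r, H) = (r + r)*(H + 0) = (2*r)*H = 2*H*r)
(39*V(1, g(-5, 5)))*(-9) = (39*(2*(-1)*1))*(-9) = (39*(-2))*(-9) = -78*(-9) = 702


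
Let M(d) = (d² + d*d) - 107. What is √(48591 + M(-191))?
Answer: 3*√13494 ≈ 348.49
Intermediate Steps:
M(d) = -107 + 2*d² (M(d) = (d² + d²) - 107 = 2*d² - 107 = -107 + 2*d²)
√(48591 + M(-191)) = √(48591 + (-107 + 2*(-191)²)) = √(48591 + (-107 + 2*36481)) = √(48591 + (-107 + 72962)) = √(48591 + 72855) = √121446 = 3*√13494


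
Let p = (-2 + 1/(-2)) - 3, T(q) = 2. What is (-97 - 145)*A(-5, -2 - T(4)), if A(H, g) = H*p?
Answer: -6655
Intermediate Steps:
p = -11/2 (p = (-2 - 1/2) - 3 = -5/2 - 3 = -11/2 ≈ -5.5000)
A(H, g) = -11*H/2 (A(H, g) = H*(-11/2) = -11*H/2)
(-97 - 145)*A(-5, -2 - T(4)) = (-97 - 145)*(-11/2*(-5)) = -242*55/2 = -6655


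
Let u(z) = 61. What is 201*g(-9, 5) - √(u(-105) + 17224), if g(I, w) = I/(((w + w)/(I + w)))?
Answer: 3618/5 - √17285 ≈ 592.13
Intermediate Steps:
g(I, w) = I*(I + w)/(2*w) (g(I, w) = I/(((2*w)/(I + w))) = I/((2*w/(I + w))) = I*((I + w)/(2*w)) = I*(I + w)/(2*w))
201*g(-9, 5) - √(u(-105) + 17224) = 201*((½)*(-9)*(-9 + 5)/5) - √(61 + 17224) = 201*((½)*(-9)*(⅕)*(-4)) - √17285 = 201*(18/5) - √17285 = 3618/5 - √17285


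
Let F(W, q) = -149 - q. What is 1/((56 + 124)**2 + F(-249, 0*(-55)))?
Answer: 1/32251 ≈ 3.1007e-5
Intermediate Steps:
1/((56 + 124)**2 + F(-249, 0*(-55))) = 1/((56 + 124)**2 + (-149 - 0*(-55))) = 1/(180**2 + (-149 - 1*0)) = 1/(32400 + (-149 + 0)) = 1/(32400 - 149) = 1/32251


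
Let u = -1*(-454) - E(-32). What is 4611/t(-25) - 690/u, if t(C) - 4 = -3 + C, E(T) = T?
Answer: -125417/648 ≈ -193.54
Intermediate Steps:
t(C) = 1 + C (t(C) = 4 + (-3 + C) = 1 + C)
u = 486 (u = -1*(-454) - 1*(-32) = 454 + 32 = 486)
4611/t(-25) - 690/u = 4611/(1 - 25) - 690/486 = 4611/(-24) - 690*1/486 = 4611*(-1/24) - 115/81 = -1537/8 - 115/81 = -125417/648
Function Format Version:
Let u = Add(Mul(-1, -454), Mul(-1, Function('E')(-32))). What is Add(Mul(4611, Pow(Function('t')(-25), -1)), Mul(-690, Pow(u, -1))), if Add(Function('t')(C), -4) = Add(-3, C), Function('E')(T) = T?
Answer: Rational(-125417, 648) ≈ -193.54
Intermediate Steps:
Function('t')(C) = Add(1, C) (Function('t')(C) = Add(4, Add(-3, C)) = Add(1, C))
u = 486 (u = Add(Mul(-1, -454), Mul(-1, -32)) = Add(454, 32) = 486)
Add(Mul(4611, Pow(Function('t')(-25), -1)), Mul(-690, Pow(u, -1))) = Add(Mul(4611, Pow(Add(1, -25), -1)), Mul(-690, Pow(486, -1))) = Add(Mul(4611, Pow(-24, -1)), Mul(-690, Rational(1, 486))) = Add(Mul(4611, Rational(-1, 24)), Rational(-115, 81)) = Add(Rational(-1537, 8), Rational(-115, 81)) = Rational(-125417, 648)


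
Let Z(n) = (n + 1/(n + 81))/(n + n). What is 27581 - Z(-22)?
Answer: 71598979/2596 ≈ 27581.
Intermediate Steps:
Z(n) = (n + 1/(81 + n))/(2*n) (Z(n) = (n + 1/(81 + n))/((2*n)) = (n + 1/(81 + n))*(1/(2*n)) = (n + 1/(81 + n))/(2*n))
27581 - Z(-22) = 27581 - (1 + (-22)² + 81*(-22))/(2*(-22)*(81 - 22)) = 27581 - (-1)*(1 + 484 - 1782)/(2*22*59) = 27581 - (-1)*(-1297)/(2*22*59) = 27581 - 1*1297/2596 = 27581 - 1297/2596 = 71598979/2596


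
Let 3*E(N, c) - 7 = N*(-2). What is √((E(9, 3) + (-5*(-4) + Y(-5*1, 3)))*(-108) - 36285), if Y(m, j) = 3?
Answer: I*√38373 ≈ 195.89*I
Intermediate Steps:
E(N, c) = 7/3 - 2*N/3 (E(N, c) = 7/3 + (N*(-2))/3 = 7/3 + (-2*N)/3 = 7/3 - 2*N/3)
√((E(9, 3) + (-5*(-4) + Y(-5*1, 3)))*(-108) - 36285) = √(((7/3 - ⅔*9) + (-5*(-4) + 3))*(-108) - 36285) = √(((7/3 - 6) + (20 + 3))*(-108) - 36285) = √((-11/3 + 23)*(-108) - 36285) = √((58/3)*(-108) - 36285) = √(-2088 - 36285) = √(-38373) = I*√38373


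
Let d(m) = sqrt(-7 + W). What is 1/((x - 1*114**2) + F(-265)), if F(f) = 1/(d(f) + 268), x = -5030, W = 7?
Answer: -268/4830967 ≈ -5.5475e-5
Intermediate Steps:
d(m) = 0 (d(m) = sqrt(-7 + 7) = sqrt(0) = 0)
F(f) = 1/268 (F(f) = 1/(0 + 268) = 1/268)
1/((x - 1*114**2) + F(-265)) = 1/((-5030 - 1*114**2) + 1/268) = 1/((-5030 - 1*12996) + 1/268) = 1/((-5030 - 12996) + 1/268) = 1/(-18026 + 1/268) = 1/(-4830967/268) = -268/4830967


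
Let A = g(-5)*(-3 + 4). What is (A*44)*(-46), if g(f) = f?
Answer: 10120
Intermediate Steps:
A = -5 (A = -5*(-3 + 4) = -5*1 = -5)
(A*44)*(-46) = -5*44*(-46) = -220*(-46) = 10120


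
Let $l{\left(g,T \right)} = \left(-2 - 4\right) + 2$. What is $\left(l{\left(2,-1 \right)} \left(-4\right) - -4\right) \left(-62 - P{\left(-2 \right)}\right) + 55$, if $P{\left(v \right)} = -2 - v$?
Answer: $-1185$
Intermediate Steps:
$l{\left(g,T \right)} = -4$ ($l{\left(g,T \right)} = -6 + 2 = -4$)
$\left(l{\left(2,-1 \right)} \left(-4\right) - -4\right) \left(-62 - P{\left(-2 \right)}\right) + 55 = \left(\left(-4\right) \left(-4\right) - -4\right) \left(-62 - \left(-2 - -2\right)\right) + 55 = \left(16 + 4\right) \left(-62 - \left(-2 + 2\right)\right) + 55 = 20 \left(-62 - 0\right) + 55 = 20 \left(-62 + 0\right) + 55 = 20 \left(-62\right) + 55 = -1240 + 55 = -1185$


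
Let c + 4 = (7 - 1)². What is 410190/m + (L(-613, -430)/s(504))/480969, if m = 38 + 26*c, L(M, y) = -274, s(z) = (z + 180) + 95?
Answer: 5122929229777/10865570679 ≈ 471.48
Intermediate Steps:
s(z) = 275 + z (s(z) = (180 + z) + 95 = 275 + z)
c = 32 (c = -4 + (7 - 1)² = -4 + 6² = -4 + 36 = 32)
m = 870 (m = 38 + 26*32 = 38 + 832 = 870)
410190/m + (L(-613, -430)/s(504))/480969 = 410190/870 - 274/(275 + 504)/480969 = 410190*(1/870) - 274/779*(1/480969) = 13673/29 - 274*1/779*(1/480969) = 13673/29 - 274/779*1/480969 = 13673/29 - 274/374674851 = 5122929229777/10865570679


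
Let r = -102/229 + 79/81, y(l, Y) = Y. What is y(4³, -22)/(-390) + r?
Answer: 706898/1205685 ≈ 0.58630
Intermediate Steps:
r = 9829/18549 (r = -102*1/229 + 79*(1/81) = -102/229 + 79/81 = 9829/18549 ≈ 0.52989)
y(4³, -22)/(-390) + r = -22/(-390) + 9829/18549 = -22*(-1/390) + 9829/18549 = 11/195 + 9829/18549 = 706898/1205685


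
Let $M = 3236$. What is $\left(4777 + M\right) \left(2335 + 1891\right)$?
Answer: $33862938$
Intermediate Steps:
$\left(4777 + M\right) \left(2335 + 1891\right) = \left(4777 + 3236\right) \left(2335 + 1891\right) = 8013 \cdot 4226 = 33862938$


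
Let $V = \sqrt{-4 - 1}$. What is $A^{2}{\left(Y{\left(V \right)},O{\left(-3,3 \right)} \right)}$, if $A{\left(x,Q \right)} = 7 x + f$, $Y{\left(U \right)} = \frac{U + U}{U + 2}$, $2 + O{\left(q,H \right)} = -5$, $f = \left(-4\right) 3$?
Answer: $\frac{4 \left(- 139 i - 24 \sqrt{5}\right)}{i + 4 \sqrt{5}} \approx -30.568 - 58.745 i$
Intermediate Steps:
$V = i \sqrt{5}$ ($V = \sqrt{-5} = i \sqrt{5} \approx 2.2361 i$)
$f = -12$
$O{\left(q,H \right)} = -7$ ($O{\left(q,H \right)} = -2 - 5 = -7$)
$Y{\left(U \right)} = \frac{2 U}{2 + U}$
$A{\left(x,Q \right)} = -12 + 7 x$ ($A{\left(x,Q \right)} = 7 x - 12 = -12 + 7 x$)
$A^{2}{\left(Y{\left(V \right)},O{\left(-3,3 \right)} \right)} = \left(-12 + 7 \frac{2 i \sqrt{5}}{2 + i \sqrt{5}}\right)^{2} = \left(-12 + \frac{14 i \sqrt{5}}{2 + i \sqrt{5}}\right)^{2}$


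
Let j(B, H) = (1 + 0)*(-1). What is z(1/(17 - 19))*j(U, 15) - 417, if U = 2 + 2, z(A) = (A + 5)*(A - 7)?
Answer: -1533/4 ≈ -383.25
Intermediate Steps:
z(A) = (-7 + A)*(5 + A) (z(A) = (5 + A)*(-7 + A) = (-7 + A)*(5 + A))
U = 4
j(B, H) = -1 (j(B, H) = 1*(-1) = -1)
z(1/(17 - 19))*j(U, 15) - 417 = (-35 + (1/(17 - 19))² - 2/(17 - 19))*(-1) - 417 = (-35 + (1/(-2))² - 2/(-2))*(-1) - 417 = (-35 + (-½)² - 2*(-½))*(-1) - 417 = (-35 + ¼ + 1)*(-1) - 417 = -135/4*(-1) - 417 = 135/4 - 417 = -1533/4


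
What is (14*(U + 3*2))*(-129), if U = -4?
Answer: -3612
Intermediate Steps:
(14*(U + 3*2))*(-129) = (14*(-4 + 3*2))*(-129) = (14*(-4 + 6))*(-129) = (14*2)*(-129) = 28*(-129) = -3612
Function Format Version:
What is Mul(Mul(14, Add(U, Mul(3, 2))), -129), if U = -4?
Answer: -3612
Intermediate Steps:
Mul(Mul(14, Add(U, Mul(3, 2))), -129) = Mul(Mul(14, Add(-4, Mul(3, 2))), -129) = Mul(Mul(14, Add(-4, 6)), -129) = Mul(Mul(14, 2), -129) = Mul(28, -129) = -3612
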